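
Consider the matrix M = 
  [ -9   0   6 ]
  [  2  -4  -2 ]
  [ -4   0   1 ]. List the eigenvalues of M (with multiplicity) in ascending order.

Characteristic polynomial: p(μ) = μ^3 + 12μ^2 + 47μ + 60 = (μ + 3)(μ + 4)(μ + 5).
Roots (with multiplicity): -5, -4, -3.

-5, -4, -3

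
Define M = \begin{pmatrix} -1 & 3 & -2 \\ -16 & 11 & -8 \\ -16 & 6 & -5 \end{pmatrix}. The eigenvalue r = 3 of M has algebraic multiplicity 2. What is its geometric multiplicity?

1

M − 3I = [[-4, 3, -2], [-16, 8, -8], [-16, 6, -8]].
This matrix has rank 2, so its null space has dimension 3 − 2 = 1.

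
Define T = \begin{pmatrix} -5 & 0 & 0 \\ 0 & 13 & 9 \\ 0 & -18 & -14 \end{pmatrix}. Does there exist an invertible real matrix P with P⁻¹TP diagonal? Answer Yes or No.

Characteristic polynomial: p(s) = s^3 + 6s^2 - 15s - 100 = (s - 4)(s + 5)^2.
s = -5 has algebraic multiplicity 2; rank(T + 5I) = 1, so geometric multiplicity = 2.
Every eigenvalue has geometric = algebraic multiplicity, so T is diagonalizable.

Yes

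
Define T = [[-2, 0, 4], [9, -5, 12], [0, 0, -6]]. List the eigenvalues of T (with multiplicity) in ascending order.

-6, -5, -2

Characteristic polynomial: p(μ) = μ^3 + 13μ^2 + 52μ + 60 = (μ + 2)(μ + 5)(μ + 6).
Roots (with multiplicity): -6, -5, -2.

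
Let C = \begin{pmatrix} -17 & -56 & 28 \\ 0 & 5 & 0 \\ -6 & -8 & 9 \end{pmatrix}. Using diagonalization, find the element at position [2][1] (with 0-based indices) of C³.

-872

Characteristic polynomial: s^3 + 3s^2 - 25s - 75 = (s - 5)(s + 3)(s + 5), so the eigenvalues are -5, -3, 5.
s=5: eigenvector (0, 1, 2).
s=-5: eigenvector (7, 0, 3).
s=-3: eigenvector (2, 0, 1).
P = [[0, 7, 2], [1, 0, 0], [2, 3, 1]], D = diag(5, -5, -3), P⁻¹ = [[0, 1, 0], [1, 4, -2], [-3, -14, 7]].
C³ = P·diag(125, -125, -27)·P⁻¹ = [[-713, -2744, 1372], [0, 125, 0], [-294, -872, 561]].
The requested entry is -872.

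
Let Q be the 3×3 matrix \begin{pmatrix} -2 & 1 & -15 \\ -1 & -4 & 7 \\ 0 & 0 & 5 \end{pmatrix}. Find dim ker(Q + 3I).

1

Q + 3I = [[1, 1, -15], [-1, -1, 7], [0, 0, 8]].
This matrix has rank 2, so its null space has dimension 3 − 2 = 1.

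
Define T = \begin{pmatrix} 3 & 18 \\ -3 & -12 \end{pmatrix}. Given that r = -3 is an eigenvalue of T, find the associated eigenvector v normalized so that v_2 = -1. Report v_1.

3

T + 3I = [[6, 18], [-3, -9]].
Solving (T + 3I)v = 0 gives the eigenspace spanned by (3, -1).
With v_2 = -1, v = (3, -1), so v_1 = 3.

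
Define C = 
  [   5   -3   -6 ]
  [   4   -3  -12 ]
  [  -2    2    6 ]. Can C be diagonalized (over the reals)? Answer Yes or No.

Characteristic polynomial: p(t) = t^3 - 8t^2 + 21t - 18 = (t - 3)^2(t - 2).
t = 3 has algebraic multiplicity 2; rank(C − 3I) = 2, so geometric multiplicity = 1.
Geometric multiplicity < algebraic multiplicity, so C is not diagonalizable.

No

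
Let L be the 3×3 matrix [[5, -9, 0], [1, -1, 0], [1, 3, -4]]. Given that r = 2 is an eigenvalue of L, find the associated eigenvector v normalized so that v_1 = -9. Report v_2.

-3

L − 2I = [[3, -9, 0], [1, -3, 0], [1, 3, -6]].
Solving (L − 2I)v = 0 gives the eigenspace spanned by (-9, -3, -3).
With v_1 = -9, v = (-9, -3, -3), so v_2 = -3.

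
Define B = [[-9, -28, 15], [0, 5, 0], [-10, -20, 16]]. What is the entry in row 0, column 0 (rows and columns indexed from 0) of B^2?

Characteristic polynomial: t^3 - 12t^2 + 41t - 30 = (t - 6)(t - 5)(t - 1), so the eigenvalues are 1, 5, 6.
t=6: eigenvector (1, 0, 1).
t=5: eigenvector (-2, 1, 0).
t=1: eigenvector (3, 0, 2).
P = [[1, -2, 3], [0, 1, 0], [1, 0, 2]], D = diag(6, 5, 1), P⁻¹ = [[-2, -4, 3], [0, 1, 0], [1, 2, -1]].
B² = P·diag(36, 25, 1)·P⁻¹ = [[-69, -188, 105], [0, 25, 0], [-70, -140, 106]].
The requested entry is -69.

-69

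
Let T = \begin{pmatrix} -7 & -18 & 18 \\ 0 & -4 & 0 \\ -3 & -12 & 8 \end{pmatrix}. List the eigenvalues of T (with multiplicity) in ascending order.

Characteristic polynomial: p(λ) = λ^3 + 3λ^2 - 6λ - 8 = (λ - 2)(λ + 1)(λ + 4).
Roots (with multiplicity): -4, -1, 2.

-4, -1, 2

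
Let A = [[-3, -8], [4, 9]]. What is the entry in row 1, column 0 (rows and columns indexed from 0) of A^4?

624

Characteristic polynomial: t^2 - 6t + 5 = (t - 5)(t - 1), so the eigenvalues are 1, 5.
t=1: eigenvector (2, -1).
t=5: eigenvector (1, -1).
P = [[2, 1], [-1, -1]], D = diag(1, 5), P⁻¹ = [[1, 1], [-1, -2]].
A⁴ = P·diag(1, 625)·P⁻¹ = [[-623, -1248], [624, 1249]].
The requested entry is 624.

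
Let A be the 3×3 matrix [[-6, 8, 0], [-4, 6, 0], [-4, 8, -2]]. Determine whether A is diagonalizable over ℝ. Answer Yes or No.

Characteristic polynomial: p(s) = s^3 + 2s^2 - 4s - 8 = (s - 2)(s + 2)^2.
s = -2 has algebraic multiplicity 2; rank(A + 2I) = 1, so geometric multiplicity = 2.
Every eigenvalue has geometric = algebraic multiplicity, so A is diagonalizable.

Yes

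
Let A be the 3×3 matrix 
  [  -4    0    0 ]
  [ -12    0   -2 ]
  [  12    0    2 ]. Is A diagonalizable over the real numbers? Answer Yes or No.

Characteristic polynomial: p(t) = t^3 + 2t^2 - 8t = t(t - 2)(t + 4).
All 3 eigenvalues are distinct, so A is diagonalizable.

Yes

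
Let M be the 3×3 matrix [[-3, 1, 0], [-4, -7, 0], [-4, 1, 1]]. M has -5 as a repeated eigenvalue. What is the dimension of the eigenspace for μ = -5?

1

M + 5I = [[2, 1, 0], [-4, -2, 0], [-4, 1, 6]].
This matrix has rank 2, so its null space has dimension 3 − 2 = 1.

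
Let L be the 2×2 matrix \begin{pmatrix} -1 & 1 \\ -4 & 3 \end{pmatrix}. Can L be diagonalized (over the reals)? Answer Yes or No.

Characteristic polynomial: p(r) = r^2 - 2r + 1 = (r - 1)^2.
r = 1 has algebraic multiplicity 2; rank(L − 1I) = 1, so geometric multiplicity = 1.
Geometric multiplicity < algebraic multiplicity, so L is not diagonalizable.

No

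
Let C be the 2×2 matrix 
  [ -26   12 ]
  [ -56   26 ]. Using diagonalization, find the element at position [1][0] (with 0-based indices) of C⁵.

-896

Characteristic polynomial: t^2 - 4 = (t - 2)(t + 2), so the eigenvalues are -2, 2.
t=-2: eigenvector (1, 2).
t=2: eigenvector (3, 7).
P = [[1, 3], [2, 7]], D = diag(-2, 2), P⁻¹ = [[7, -3], [-2, 1]].
C⁵ = P·diag(-32, 32)·P⁻¹ = [[-416, 192], [-896, 416]].
The requested entry is -896.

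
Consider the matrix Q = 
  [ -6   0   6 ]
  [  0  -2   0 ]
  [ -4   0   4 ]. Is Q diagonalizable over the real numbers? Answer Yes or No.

Yes

Characteristic polynomial: p(λ) = λ^3 + 4λ^2 + 4λ = λ(λ + 2)^2.
λ = -2 has algebraic multiplicity 2; rank(Q + 2I) = 1, so geometric multiplicity = 2.
Every eigenvalue has geometric = algebraic multiplicity, so Q is diagonalizable.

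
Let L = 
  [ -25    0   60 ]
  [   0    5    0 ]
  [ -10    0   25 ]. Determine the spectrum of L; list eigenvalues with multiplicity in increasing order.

-5, 5, 5

Characteristic polynomial: p(t) = t^3 - 5t^2 - 25t + 125 = (t - 5)^2(t + 5).
Roots (with multiplicity): -5, 5, 5.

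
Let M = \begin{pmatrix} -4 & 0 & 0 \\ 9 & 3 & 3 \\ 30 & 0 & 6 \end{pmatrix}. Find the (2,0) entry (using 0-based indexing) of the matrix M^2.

Characteristic polynomial: t^3 - 5t^2 - 18t + 72 = (t - 6)(t - 3)(t + 4), so the eigenvalues are -4, 3, 6.
t=-4: eigenvector (1, 0, -3).
t=3: eigenvector (0, 1, 0).
t=6: eigenvector (0, 1, 1).
P = [[1, 0, 0], [0, 1, 1], [-3, 0, 1]], D = diag(-4, 3, 6), P⁻¹ = [[1, 0, 0], [-3, 1, -1], [3, 0, 1]].
M² = P·diag(16, 9, 36)·P⁻¹ = [[16, 0, 0], [81, 9, 27], [60, 0, 36]].
The requested entry is 60.

60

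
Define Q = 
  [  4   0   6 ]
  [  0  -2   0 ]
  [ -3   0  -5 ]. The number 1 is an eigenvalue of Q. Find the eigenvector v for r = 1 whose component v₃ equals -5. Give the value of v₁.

10

Q − 1I = [[3, 0, 6], [0, -3, 0], [-3, 0, -6]].
Solving (Q − 1I)v = 0 gives the eigenspace spanned by (10, 0, -5).
With v₃ = -5, v = (10, 0, -5), so v₁ = 10.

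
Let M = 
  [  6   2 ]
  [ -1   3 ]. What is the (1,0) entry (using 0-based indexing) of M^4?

-369

Characteristic polynomial: λ^2 - 9λ + 20 = (λ - 5)(λ - 4), so the eigenvalues are 4, 5.
λ=5: eigenvector (2, -1).
λ=4: eigenvector (-1, 1).
P = [[2, -1], [-1, 1]], D = diag(5, 4), P⁻¹ = [[1, 1], [1, 2]].
M⁴ = P·diag(625, 256)·P⁻¹ = [[994, 738], [-369, -113]].
The requested entry is -369.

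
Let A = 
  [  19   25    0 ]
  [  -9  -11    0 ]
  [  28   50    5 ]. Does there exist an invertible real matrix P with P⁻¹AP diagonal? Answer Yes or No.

Characteristic polynomial: p(r) = r^3 - 13r^2 + 56r - 80 = (r - 5)(r - 4)^2.
r = 4 has algebraic multiplicity 2; rank(A − 4I) = 2, so geometric multiplicity = 1.
Geometric multiplicity < algebraic multiplicity, so A is not diagonalizable.

No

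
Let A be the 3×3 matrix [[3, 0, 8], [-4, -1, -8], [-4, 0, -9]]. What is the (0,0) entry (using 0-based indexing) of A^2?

Characteristic polynomial: t^3 + 7t^2 + 11t + 5 = (t + 1)^2(t + 5), so the eigenvalues are -5, -1, -1.
t=-1: eigenvector (2, 1, -1).
t=-1: eigenvector (0, 1, 0).
t=-5: eigenvector (-1, 1, 1).
P = [[2, 0, -1], [1, 1, 1], [-1, 0, 1]], D = diag(-1, -1, -5), P⁻¹ = [[1, 0, 1], [-2, 1, -3], [1, 0, 2]].
A² = P·diag(1, 1, 25)·P⁻¹ = [[-23, 0, -48], [24, 1, 48], [24, 0, 49]].
The requested entry is -23.

-23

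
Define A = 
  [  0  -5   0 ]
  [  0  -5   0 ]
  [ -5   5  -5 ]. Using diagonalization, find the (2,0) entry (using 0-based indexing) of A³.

-125

Characteristic polynomial: r^3 + 10r^2 + 25r = r(r + 5)^2, so the eigenvalues are -5, -5, 0.
r=0: eigenvector (-1, 0, 1).
r=-5: eigenvector (0, 0, -1).
r=-5: eigenvector (1, 1, 0).
P = [[-1, 0, 1], [0, 0, 1], [1, -1, 0]], D = diag(0, -5, -5), P⁻¹ = [[-1, 1, 0], [-1, 1, -1], [0, 1, 0]].
A³ = P·diag(0, -125, -125)·P⁻¹ = [[0, -125, 0], [0, -125, 0], [-125, 125, -125]].
The requested entry is -125.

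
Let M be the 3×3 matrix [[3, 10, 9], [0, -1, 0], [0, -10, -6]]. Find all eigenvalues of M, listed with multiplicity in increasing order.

-6, -1, 3

Characteristic polynomial: p(μ) = μ^3 + 4μ^2 - 15μ - 18 = (μ - 3)(μ + 1)(μ + 6).
Roots (with multiplicity): -6, -1, 3.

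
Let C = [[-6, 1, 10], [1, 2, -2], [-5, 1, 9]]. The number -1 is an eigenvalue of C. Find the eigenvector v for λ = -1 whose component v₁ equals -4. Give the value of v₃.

C + 1I = [[-5, 1, 10], [1, 3, -2], [-5, 1, 10]].
Solving (C + 1I)v = 0 gives the eigenspace spanned by (-4, 0, -2).
With v₁ = -4, v = (-4, 0, -2), so v₃ = -2.

-2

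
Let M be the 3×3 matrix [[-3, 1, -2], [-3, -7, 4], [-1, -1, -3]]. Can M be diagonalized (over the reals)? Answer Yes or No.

No

Characteristic polynomial: p(s) = s^3 + 13s^2 + 56s + 80 = (s + 4)^2(s + 5).
s = -4 has algebraic multiplicity 2; rank(M + 4I) = 2, so geometric multiplicity = 1.
Geometric multiplicity < algebraic multiplicity, so M is not diagonalizable.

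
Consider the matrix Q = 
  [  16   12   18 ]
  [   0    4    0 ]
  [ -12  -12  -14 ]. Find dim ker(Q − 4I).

2

Q − 4I = [[12, 12, 18], [0, 0, 0], [-12, -12, -18]].
This matrix has rank 1, so its null space has dimension 3 − 1 = 2.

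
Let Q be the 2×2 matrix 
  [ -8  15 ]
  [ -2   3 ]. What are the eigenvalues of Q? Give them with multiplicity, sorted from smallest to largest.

Characteristic polynomial: p(μ) = μ^2 + 5μ + 6 = (μ + 2)(μ + 3).
Roots (with multiplicity): -3, -2.

-3, -2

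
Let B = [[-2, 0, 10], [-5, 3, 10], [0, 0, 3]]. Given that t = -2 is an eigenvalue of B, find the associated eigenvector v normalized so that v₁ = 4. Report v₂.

B + 2I = [[0, 0, 10], [-5, 5, 10], [0, 0, 5]].
Solving (B + 2I)v = 0 gives the eigenspace spanned by (4, 4, 0).
With v₁ = 4, v = (4, 4, 0), so v₂ = 4.

4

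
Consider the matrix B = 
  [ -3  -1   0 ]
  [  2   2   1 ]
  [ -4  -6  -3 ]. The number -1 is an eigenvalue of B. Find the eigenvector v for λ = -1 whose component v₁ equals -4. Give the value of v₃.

-16

B + 1I = [[-2, -1, 0], [2, 3, 1], [-4, -6, -2]].
Solving (B + 1I)v = 0 gives the eigenspace spanned by (-4, 8, -16).
With v₁ = -4, v = (-4, 8, -16), so v₃ = -16.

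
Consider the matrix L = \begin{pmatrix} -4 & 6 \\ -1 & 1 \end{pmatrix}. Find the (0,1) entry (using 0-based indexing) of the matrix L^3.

42

Characteristic polynomial: λ^2 + 3λ + 2 = (λ + 1)(λ + 2), so the eigenvalues are -2, -1.
λ=-2: eigenvector (3, 1).
λ=-1: eigenvector (2, 1).
P = [[3, 2], [1, 1]], D = diag(-2, -1), P⁻¹ = [[1, -2], [-1, 3]].
L³ = P·diag(-8, -1)·P⁻¹ = [[-22, 42], [-7, 13]].
The requested entry is 42.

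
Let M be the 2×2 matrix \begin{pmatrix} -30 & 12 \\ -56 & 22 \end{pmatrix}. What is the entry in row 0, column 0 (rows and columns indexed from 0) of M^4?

8976

Characteristic polynomial: s^2 + 8s + 12 = (s + 2)(s + 6), so the eigenvalues are -6, -2.
s=-2: eigenvector (3, 7).
s=-6: eigenvector (1, 2).
P = [[3, 1], [7, 2]], D = diag(-2, -6), P⁻¹ = [[-2, 1], [7, -3]].
M⁴ = P·diag(16, 1296)·P⁻¹ = [[8976, -3840], [17920, -7664]].
The requested entry is 8976.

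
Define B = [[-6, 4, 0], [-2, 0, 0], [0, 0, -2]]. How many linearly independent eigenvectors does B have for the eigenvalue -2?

B + 2I = [[-4, 4, 0], [-2, 2, 0], [0, 0, 0]].
This matrix has rank 1, so its null space has dimension 3 − 1 = 2.

2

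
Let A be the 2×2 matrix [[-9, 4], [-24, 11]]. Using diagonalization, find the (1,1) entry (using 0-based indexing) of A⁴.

241

Characteristic polynomial: λ^2 - 2λ - 3 = (λ - 3)(λ + 1), so the eigenvalues are -1, 3.
λ=3: eigenvector (1, 3).
λ=-1: eigenvector (-1, -2).
P = [[1, -1], [3, -2]], D = diag(3, -1), P⁻¹ = [[-2, 1], [-3, 1]].
A⁴ = P·diag(81, 1)·P⁻¹ = [[-159, 80], [-480, 241]].
The requested entry is 241.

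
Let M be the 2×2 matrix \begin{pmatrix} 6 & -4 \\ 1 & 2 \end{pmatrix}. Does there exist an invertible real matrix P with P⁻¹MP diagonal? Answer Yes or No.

Characteristic polynomial: p(s) = s^2 - 8s + 16 = (s - 4)^2.
s = 4 has algebraic multiplicity 2; rank(M − 4I) = 1, so geometric multiplicity = 1.
Geometric multiplicity < algebraic multiplicity, so M is not diagonalizable.

No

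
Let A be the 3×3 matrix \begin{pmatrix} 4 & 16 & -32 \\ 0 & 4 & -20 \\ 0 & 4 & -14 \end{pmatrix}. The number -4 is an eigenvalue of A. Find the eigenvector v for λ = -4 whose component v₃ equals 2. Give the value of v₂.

5

A + 4I = [[8, 16, -32], [0, 8, -20], [0, 4, -10]].
Solving (A + 4I)v = 0 gives the eigenspace spanned by (-2, 5, 2).
With v₃ = 2, v = (-2, 5, 2), so v₂ = 5.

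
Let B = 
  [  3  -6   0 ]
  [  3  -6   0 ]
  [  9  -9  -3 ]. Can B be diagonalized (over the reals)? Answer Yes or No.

Characteristic polynomial: p(t) = t^3 + 6t^2 + 9t = t(t + 3)^2.
t = -3 has algebraic multiplicity 2; rank(B + 3I) = 1, so geometric multiplicity = 2.
Every eigenvalue has geometric = algebraic multiplicity, so B is diagonalizable.

Yes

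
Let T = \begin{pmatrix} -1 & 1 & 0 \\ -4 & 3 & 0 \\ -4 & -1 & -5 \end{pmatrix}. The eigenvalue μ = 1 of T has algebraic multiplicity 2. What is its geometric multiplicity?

1

T − 1I = [[-2, 1, 0], [-4, 2, 0], [-4, -1, -6]].
This matrix has rank 2, so its null space has dimension 3 − 2 = 1.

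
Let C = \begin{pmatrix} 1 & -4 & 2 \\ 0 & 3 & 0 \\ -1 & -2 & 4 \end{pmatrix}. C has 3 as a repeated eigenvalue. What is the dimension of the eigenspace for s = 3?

2

C − 3I = [[-2, -4, 2], [0, 0, 0], [-1, -2, 1]].
This matrix has rank 1, so its null space has dimension 3 − 1 = 2.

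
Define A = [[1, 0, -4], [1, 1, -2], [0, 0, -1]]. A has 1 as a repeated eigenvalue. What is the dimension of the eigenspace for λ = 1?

A − 1I = [[0, 0, -4], [1, 0, -2], [0, 0, -2]].
This matrix has rank 2, so its null space has dimension 3 − 2 = 1.

1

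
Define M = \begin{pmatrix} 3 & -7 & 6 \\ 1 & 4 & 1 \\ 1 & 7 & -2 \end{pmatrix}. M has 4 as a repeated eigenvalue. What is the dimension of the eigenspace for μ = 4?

M − 4I = [[-1, -7, 6], [1, 0, 1], [1, 7, -6]].
This matrix has rank 2, so its null space has dimension 3 − 2 = 1.

1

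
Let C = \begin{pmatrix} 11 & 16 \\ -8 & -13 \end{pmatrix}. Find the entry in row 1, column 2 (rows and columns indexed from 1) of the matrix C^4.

Characteristic polynomial: λ^2 + 2λ - 15 = (λ - 3)(λ + 5), so the eigenvalues are -5, 3.
λ=3: eigenvector (-2, 1).
λ=-5: eigenvector (-1, 1).
P = [[-2, -1], [1, 1]], D = diag(3, -5), P⁻¹ = [[-1, -1], [1, 2]].
C⁴ = P·diag(81, 625)·P⁻¹ = [[-463, -1088], [544, 1169]].
The requested entry is -1088.

-1088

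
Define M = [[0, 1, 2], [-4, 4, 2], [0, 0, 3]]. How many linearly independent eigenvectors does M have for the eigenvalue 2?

M − 2I = [[-2, 1, 2], [-4, 2, 2], [0, 0, 1]].
This matrix has rank 2, so its null space has dimension 3 − 2 = 1.

1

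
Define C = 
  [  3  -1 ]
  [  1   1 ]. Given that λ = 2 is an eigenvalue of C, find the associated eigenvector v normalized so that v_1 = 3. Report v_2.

3

C − 2I = [[1, -1], [1, -1]].
Solving (C − 2I)v = 0 gives the eigenspace spanned by (3, 3).
With v_1 = 3, v = (3, 3), so v_2 = 3.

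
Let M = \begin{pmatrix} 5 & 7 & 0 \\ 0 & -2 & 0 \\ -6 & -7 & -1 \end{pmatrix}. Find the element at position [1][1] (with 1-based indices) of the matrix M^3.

Characteristic polynomial: λ^3 - 2λ^2 - 13λ - 10 = (λ - 5)(λ + 1)(λ + 2), so the eigenvalues are -2, -1, 5.
λ=5: eigenvector (1, 0, -1).
λ=-2: eigenvector (-1, 1, 1).
λ=-1: eigenvector (0, 0, 1).
P = [[1, -1, 0], [0, 1, 0], [-1, 1, 1]], D = diag(5, -2, -1), P⁻¹ = [[1, 1, 0], [0, 1, 0], [1, 0, 1]].
M³ = P·diag(125, -8, -1)·P⁻¹ = [[125, 133, 0], [0, -8, 0], [-126, -133, -1]].
The requested entry is 125.

125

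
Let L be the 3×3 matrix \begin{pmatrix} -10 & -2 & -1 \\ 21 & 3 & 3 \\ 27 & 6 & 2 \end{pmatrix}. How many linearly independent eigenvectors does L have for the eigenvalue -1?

1

L + 1I = [[-9, -2, -1], [21, 4, 3], [27, 6, 3]].
This matrix has rank 2, so its null space has dimension 3 − 2 = 1.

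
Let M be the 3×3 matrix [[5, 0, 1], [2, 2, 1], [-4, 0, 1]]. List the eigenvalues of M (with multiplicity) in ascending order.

Characteristic polynomial: p(λ) = λ^3 - 8λ^2 + 21λ - 18 = (λ - 3)^2(λ - 2).
Roots (with multiplicity): 2, 3, 3.

2, 3, 3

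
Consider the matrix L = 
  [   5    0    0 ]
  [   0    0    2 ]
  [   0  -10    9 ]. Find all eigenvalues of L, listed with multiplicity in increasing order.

4, 5, 5

Characteristic polynomial: p(r) = r^3 - 14r^2 + 65r - 100 = (r - 5)^2(r - 4).
Roots (with multiplicity): 4, 5, 5.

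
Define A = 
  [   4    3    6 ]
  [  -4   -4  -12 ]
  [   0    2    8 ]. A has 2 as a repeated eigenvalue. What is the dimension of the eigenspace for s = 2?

1

A − 2I = [[2, 3, 6], [-4, -6, -12], [0, 2, 6]].
This matrix has rank 2, so its null space has dimension 3 − 2 = 1.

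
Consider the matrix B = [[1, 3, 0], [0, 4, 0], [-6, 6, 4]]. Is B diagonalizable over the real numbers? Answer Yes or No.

Characteristic polynomial: p(s) = s^3 - 9s^2 + 24s - 16 = (s - 4)^2(s - 1).
s = 4 has algebraic multiplicity 2; rank(B − 4I) = 1, so geometric multiplicity = 2.
Every eigenvalue has geometric = algebraic multiplicity, so B is diagonalizable.

Yes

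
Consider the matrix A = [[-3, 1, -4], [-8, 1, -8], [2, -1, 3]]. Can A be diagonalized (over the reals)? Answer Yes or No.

Characteristic polynomial: p(λ) = λ^3 - λ^2 - λ + 1 = (λ - 1)^2(λ + 1).
λ = 1 has algebraic multiplicity 2; rank(A − 1I) = 2, so geometric multiplicity = 1.
Geometric multiplicity < algebraic multiplicity, so A is not diagonalizable.

No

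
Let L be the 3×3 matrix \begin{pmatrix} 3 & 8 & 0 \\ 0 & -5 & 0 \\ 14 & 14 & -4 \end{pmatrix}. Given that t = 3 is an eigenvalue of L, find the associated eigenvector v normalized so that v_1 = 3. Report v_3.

L − 3I = [[0, 8, 0], [0, -8, 0], [14, 14, -7]].
Solving (L − 3I)v = 0 gives the eigenspace spanned by (3, 0, 6).
With v_1 = 3, v = (3, 0, 6), so v_3 = 6.

6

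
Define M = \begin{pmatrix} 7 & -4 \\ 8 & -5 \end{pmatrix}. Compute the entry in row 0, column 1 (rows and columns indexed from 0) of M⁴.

-80

Characteristic polynomial: μ^2 - 2μ - 3 = (μ - 3)(μ + 1), so the eigenvalues are -1, 3.
μ=-1: eigenvector (-1, -2).
μ=3: eigenvector (1, 1).
P = [[-1, 1], [-2, 1]], D = diag(-1, 3), P⁻¹ = [[1, -1], [2, -1]].
M⁴ = P·diag(1, 81)·P⁻¹ = [[161, -80], [160, -79]].
The requested entry is -80.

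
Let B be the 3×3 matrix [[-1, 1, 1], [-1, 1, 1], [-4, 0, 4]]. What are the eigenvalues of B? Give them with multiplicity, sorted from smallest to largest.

Characteristic polynomial: p(λ) = λ^3 - 4λ^2 + 4λ = λ(λ - 2)^2.
Roots (with multiplicity): 0, 2, 2.

0, 2, 2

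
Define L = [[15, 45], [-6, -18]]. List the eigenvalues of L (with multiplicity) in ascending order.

Characteristic polynomial: p(s) = s^2 + 3s = s(s + 3).
Roots (with multiplicity): -3, 0.

-3, 0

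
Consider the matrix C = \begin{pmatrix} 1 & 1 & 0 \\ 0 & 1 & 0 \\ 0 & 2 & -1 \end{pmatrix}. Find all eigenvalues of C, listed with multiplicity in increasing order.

-1, 1, 1

Characteristic polynomial: p(s) = s^3 - s^2 - s + 1 = (s - 1)^2(s + 1).
Roots (with multiplicity): -1, 1, 1.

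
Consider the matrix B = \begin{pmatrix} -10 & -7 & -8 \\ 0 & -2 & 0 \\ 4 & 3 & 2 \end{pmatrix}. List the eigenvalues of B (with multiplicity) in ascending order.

Characteristic polynomial: p(s) = s^3 + 10s^2 + 28s + 24 = (s + 2)^2(s + 6).
Roots (with multiplicity): -6, -2, -2.

-6, -2, -2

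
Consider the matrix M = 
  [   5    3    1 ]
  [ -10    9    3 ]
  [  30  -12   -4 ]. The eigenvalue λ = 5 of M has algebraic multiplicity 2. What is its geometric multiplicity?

1

M − 5I = [[0, 3, 1], [-10, 4, 3], [30, -12, -9]].
This matrix has rank 2, so its null space has dimension 3 − 2 = 1.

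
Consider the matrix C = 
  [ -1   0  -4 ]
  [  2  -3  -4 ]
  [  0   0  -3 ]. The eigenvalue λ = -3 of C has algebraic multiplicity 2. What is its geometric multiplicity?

C + 3I = [[2, 0, -4], [2, 0, -4], [0, 0, 0]].
This matrix has rank 1, so its null space has dimension 3 − 1 = 2.

2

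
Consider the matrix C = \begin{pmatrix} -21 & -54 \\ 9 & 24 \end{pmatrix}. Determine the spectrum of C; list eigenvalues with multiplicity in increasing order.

-3, 6

Characteristic polynomial: p(r) = r^2 - 3r - 18 = (r - 6)(r + 3).
Roots (with multiplicity): -3, 6.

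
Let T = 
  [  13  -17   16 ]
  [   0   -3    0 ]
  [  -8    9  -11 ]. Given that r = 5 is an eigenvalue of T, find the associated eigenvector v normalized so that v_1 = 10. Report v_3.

T − 5I = [[8, -17, 16], [0, -8, 0], [-8, 9, -16]].
Solving (T − 5I)v = 0 gives the eigenspace spanned by (10, 0, -5).
With v_1 = 10, v = (10, 0, -5), so v_3 = -5.

-5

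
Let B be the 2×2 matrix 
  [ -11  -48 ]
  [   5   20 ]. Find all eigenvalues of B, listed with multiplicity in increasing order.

4, 5

Characteristic polynomial: p(s) = s^2 - 9s + 20 = (s - 5)(s - 4).
Roots (with multiplicity): 4, 5.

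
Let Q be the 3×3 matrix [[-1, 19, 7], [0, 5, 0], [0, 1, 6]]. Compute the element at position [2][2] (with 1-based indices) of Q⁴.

Characteristic polynomial: t^3 - 10t^2 + 19t + 30 = (t - 6)(t - 5)(t + 1), so the eigenvalues are -1, 5, 6.
t=-1: eigenvector (1, 0, 0).
t=5: eigenvector (2, 1, -1).
t=6: eigenvector (1, 0, 1).
P = [[1, 2, 1], [0, 1, 0], [0, -1, 1]], D = diag(-1, 5, 6), P⁻¹ = [[1, -3, -1], [0, 1, 0], [0, 1, 1]].
Q⁴ = P·diag(1, 625, 1296)·P⁻¹ = [[1, 2543, 1295], [0, 625, 0], [0, 671, 1296]].
The requested entry is 625.

625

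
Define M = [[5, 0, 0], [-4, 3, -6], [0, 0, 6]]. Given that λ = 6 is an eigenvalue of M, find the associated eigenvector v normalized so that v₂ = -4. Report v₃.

2

M − 6I = [[-1, 0, 0], [-4, -3, -6], [0, 0, 0]].
Solving (M − 6I)v = 0 gives the eigenspace spanned by (0, -4, 2).
With v₂ = -4, v = (0, -4, 2), so v₃ = 2.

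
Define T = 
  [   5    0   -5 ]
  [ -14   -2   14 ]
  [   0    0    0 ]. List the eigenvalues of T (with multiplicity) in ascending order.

Characteristic polynomial: p(r) = r^3 - 3r^2 - 10r = r(r - 5)(r + 2).
Roots (with multiplicity): -2, 0, 5.

-2, 0, 5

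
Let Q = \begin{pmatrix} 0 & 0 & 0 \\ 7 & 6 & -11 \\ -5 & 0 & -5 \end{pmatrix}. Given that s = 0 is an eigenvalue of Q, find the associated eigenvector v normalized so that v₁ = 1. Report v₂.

Q = [[0, 0, 0], [7, 6, -11], [-5, 0, -5]].
Solving (Q)v = 0 gives the eigenspace spanned by (1, -3, -1).
With v₁ = 1, v = (1, -3, -1), so v₂ = -3.

-3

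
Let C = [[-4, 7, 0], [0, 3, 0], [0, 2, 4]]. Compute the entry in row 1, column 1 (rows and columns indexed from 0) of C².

9

Characteristic polynomial: λ^3 - 3λ^2 - 16λ + 48 = (λ - 4)(λ - 3)(λ + 4), so the eigenvalues are -4, 3, 4.
λ=-4: eigenvector (1, 0, 0).
λ=3: eigenvector (1, 1, -2).
λ=4: eigenvector (0, 0, 1).
P = [[1, 1, 0], [0, 1, 0], [0, -2, 1]], D = diag(-4, 3, 4), P⁻¹ = [[1, -1, 0], [0, 1, 0], [0, 2, 1]].
C² = P·diag(16, 9, 16)·P⁻¹ = [[16, -7, 0], [0, 9, 0], [0, 14, 16]].
The requested entry is 9.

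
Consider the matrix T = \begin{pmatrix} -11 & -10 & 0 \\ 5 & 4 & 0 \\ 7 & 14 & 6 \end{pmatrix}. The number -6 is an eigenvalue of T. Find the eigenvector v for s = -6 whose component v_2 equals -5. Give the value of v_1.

10

T + 6I = [[-5, -10, 0], [5, 10, 0], [7, 14, 12]].
Solving (T + 6I)v = 0 gives the eigenspace spanned by (10, -5, 0).
With v_2 = -5, v = (10, -5, 0), so v_1 = 10.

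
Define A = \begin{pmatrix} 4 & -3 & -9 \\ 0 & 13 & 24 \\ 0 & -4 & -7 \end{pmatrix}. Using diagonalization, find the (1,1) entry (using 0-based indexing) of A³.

Characteristic polynomial: λ^3 - 10λ^2 + 29λ - 20 = (λ - 5)(λ - 4)(λ - 1), so the eigenvalues are 1, 4, 5.
λ=4: eigenvector (1, 0, 0).
λ=5: eigenvector (0, 3, -1).
λ=1: eigenvector (1, -2, 1).
P = [[1, 0, 1], [0, 3, -2], [0, -1, 1]], D = diag(4, 5, 1), P⁻¹ = [[1, -1, -3], [0, 1, 2], [0, 1, 3]].
A³ = P·diag(64, 125, 1)·P⁻¹ = [[64, -63, -189], [0, 373, 744], [0, -124, -247]].
The requested entry is 373.

373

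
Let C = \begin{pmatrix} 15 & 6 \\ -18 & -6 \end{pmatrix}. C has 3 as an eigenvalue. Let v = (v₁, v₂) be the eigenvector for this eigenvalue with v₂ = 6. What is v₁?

-3

C − 3I = [[12, 6], [-18, -9]].
Solving (C − 3I)v = 0 gives the eigenspace spanned by (-3, 6).
With v₂ = 6, v = (-3, 6), so v₁ = -3.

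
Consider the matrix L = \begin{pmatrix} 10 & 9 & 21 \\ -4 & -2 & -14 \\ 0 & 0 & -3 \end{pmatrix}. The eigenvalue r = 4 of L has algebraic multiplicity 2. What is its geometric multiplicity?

L − 4I = [[6, 9, 21], [-4, -6, -14], [0, 0, -7]].
This matrix has rank 2, so its null space has dimension 3 − 2 = 1.

1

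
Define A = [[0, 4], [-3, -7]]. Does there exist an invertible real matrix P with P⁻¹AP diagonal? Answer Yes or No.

Yes

Characteristic polynomial: p(μ) = μ^2 + 7μ + 12 = (μ + 3)(μ + 4).
All 2 eigenvalues are distinct, so A is diagonalizable.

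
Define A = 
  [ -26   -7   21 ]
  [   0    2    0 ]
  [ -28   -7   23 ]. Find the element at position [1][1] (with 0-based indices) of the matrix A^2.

Characteristic polynomial: r^3 + r^2 - 16r + 20 = (r - 2)^2(r + 5), so the eigenvalues are -5, 2, 2.
r=2: eigenvector (1, -4, 0).
r=2: eigenvector (-1, 1, -1).
r=-5: eigenvector (1, 0, 1).
P = [[1, -1, 1], [-4, 1, 0], [0, -1, 1]], D = diag(2, 2, -5), P⁻¹ = [[1, 0, -1], [4, 1, -4], [4, 1, -3]].
A² = P·diag(4, 4, 25)·P⁻¹ = [[88, 21, -63], [0, 4, 0], [84, 21, -59]].
The requested entry is 4.

4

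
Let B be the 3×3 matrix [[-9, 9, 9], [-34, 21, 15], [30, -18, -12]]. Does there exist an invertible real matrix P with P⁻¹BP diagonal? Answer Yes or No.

Characteristic polynomial: p(λ) = λ^3 - 27λ - 54 = (λ - 6)(λ + 3)^2.
λ = -3 has algebraic multiplicity 2; rank(B + 3I) = 2, so geometric multiplicity = 1.
Geometric multiplicity < algebraic multiplicity, so B is not diagonalizable.

No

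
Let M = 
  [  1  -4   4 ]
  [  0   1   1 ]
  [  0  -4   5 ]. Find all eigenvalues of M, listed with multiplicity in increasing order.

1, 3, 3

Characteristic polynomial: p(t) = t^3 - 7t^2 + 15t - 9 = (t - 3)^2(t - 1).
Roots (with multiplicity): 1, 3, 3.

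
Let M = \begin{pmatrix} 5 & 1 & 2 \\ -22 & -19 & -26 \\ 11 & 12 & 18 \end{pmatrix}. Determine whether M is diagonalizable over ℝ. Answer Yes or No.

Characteristic polynomial: p(μ) = μ^3 - 4μ^2 - 35μ + 150 = (μ - 5)^2(μ + 6).
μ = 5 has algebraic multiplicity 2; rank(M − 5I) = 2, so geometric multiplicity = 1.
Geometric multiplicity < algebraic multiplicity, so M is not diagonalizable.

No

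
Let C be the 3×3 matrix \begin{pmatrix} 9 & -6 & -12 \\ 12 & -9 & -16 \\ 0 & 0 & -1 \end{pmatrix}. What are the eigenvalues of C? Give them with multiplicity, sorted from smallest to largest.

-3, -1, 3

Characteristic polynomial: p(λ) = λ^3 + λ^2 - 9λ - 9 = (λ - 3)(λ + 1)(λ + 3).
Roots (with multiplicity): -3, -1, 3.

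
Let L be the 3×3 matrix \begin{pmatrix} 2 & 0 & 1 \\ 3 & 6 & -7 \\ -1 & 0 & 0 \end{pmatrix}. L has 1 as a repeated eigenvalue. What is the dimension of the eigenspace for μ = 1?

1

L − 1I = [[1, 0, 1], [3, 5, -7], [-1, 0, -1]].
This matrix has rank 2, so its null space has dimension 3 − 2 = 1.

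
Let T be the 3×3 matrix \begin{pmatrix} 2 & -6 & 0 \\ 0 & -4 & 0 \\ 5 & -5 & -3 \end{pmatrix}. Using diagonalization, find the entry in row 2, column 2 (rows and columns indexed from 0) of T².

Characteristic polynomial: μ^3 + 5μ^2 - 2μ - 24 = (μ - 2)(μ + 3)(μ + 4), so the eigenvalues are -4, -3, 2.
μ=2: eigenvector (1, 0, 1).
μ=-4: eigenvector (1, 1, 0).
μ=-3: eigenvector (0, 0, 1).
P = [[1, 1, 0], [0, 1, 0], [1, 0, 1]], D = diag(2, -4, -3), P⁻¹ = [[1, -1, 0], [0, 1, 0], [-1, 1, 1]].
T² = P·diag(4, 16, 9)·P⁻¹ = [[4, 12, 0], [0, 16, 0], [-5, 5, 9]].
The requested entry is 9.

9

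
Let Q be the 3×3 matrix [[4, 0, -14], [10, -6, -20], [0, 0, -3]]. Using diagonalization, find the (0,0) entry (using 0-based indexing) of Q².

Characteristic polynomial: t^3 + 5t^2 - 18t - 72 = (t - 4)(t + 3)(t + 6), so the eigenvalues are -6, -3, 4.
t=4: eigenvector (1, 1, 0).
t=-6: eigenvector (0, 1, 0).
t=-3: eigenvector (2, 0, 1).
P = [[1, 0, 2], [1, 1, 0], [0, 0, 1]], D = diag(4, -6, -3), P⁻¹ = [[1, 0, -2], [-1, 1, 2], [0, 0, 1]].
Q² = P·diag(16, 36, 9)·P⁻¹ = [[16, 0, -14], [-20, 36, 40], [0, 0, 9]].
The requested entry is 16.

16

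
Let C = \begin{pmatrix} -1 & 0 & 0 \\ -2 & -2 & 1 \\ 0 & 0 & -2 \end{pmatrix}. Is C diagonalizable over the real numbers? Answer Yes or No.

Characteristic polynomial: p(r) = r^3 + 5r^2 + 8r + 4 = (r + 1)(r + 2)^2.
r = -2 has algebraic multiplicity 2; rank(C + 2I) = 2, so geometric multiplicity = 1.
Geometric multiplicity < algebraic multiplicity, so C is not diagonalizable.

No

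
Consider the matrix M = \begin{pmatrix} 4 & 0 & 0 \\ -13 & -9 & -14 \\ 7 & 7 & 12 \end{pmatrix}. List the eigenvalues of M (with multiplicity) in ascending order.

-2, 4, 5

Characteristic polynomial: p(t) = t^3 - 7t^2 + 2t + 40 = (t - 5)(t - 4)(t + 2).
Roots (with multiplicity): -2, 4, 5.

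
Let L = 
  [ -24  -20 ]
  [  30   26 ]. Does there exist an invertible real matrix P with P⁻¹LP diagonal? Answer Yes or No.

Characteristic polynomial: p(μ) = μ^2 - 2μ - 24 = (μ - 6)(μ + 4).
All 2 eigenvalues are distinct, so L is diagonalizable.

Yes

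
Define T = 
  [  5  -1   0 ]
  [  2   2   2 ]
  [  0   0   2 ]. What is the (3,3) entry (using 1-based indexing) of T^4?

Characteristic polynomial: μ^3 - 9μ^2 + 26μ - 24 = (μ - 4)(μ - 3)(μ - 2), so the eigenvalues are 2, 3, 4.
μ=2: eigenvector (-1, -3, 1).
μ=4: eigenvector (1, 1, 0).
μ=3: eigenvector (-1, -2, 0).
P = [[-1, 1, -1], [-3, 1, -2], [1, 0, 0]], D = diag(2, 4, 3), P⁻¹ = [[0, 0, 1], [2, -1, -1], [1, -1, -2]].
T⁴ = P·diag(16, 256, 81)·P⁻¹ = [[431, -175, -110], [350, -94, 20], [0, 0, 16]].
The requested entry is 16.

16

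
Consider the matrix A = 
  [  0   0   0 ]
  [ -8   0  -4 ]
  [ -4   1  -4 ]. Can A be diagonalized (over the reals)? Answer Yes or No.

Characteristic polynomial: p(s) = s^3 + 4s^2 + 4s = s(s + 2)^2.
s = -2 has algebraic multiplicity 2; rank(A + 2I) = 2, so geometric multiplicity = 1.
Geometric multiplicity < algebraic multiplicity, so A is not diagonalizable.

No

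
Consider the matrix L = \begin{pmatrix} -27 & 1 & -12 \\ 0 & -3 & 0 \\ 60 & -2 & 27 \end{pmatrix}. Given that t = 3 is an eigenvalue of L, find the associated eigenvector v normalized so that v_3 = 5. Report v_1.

-2

L − 3I = [[-30, 1, -12], [0, -6, 0], [60, -2, 24]].
Solving (L − 3I)v = 0 gives the eigenspace spanned by (-2, 0, 5).
With v_3 = 5, v = (-2, 0, 5), so v_1 = -2.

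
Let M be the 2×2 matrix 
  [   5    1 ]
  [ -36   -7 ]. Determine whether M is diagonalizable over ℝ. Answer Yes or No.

No

Characteristic polynomial: p(λ) = λ^2 + 2λ + 1 = (λ + 1)^2.
λ = -1 has algebraic multiplicity 2; rank(M + 1I) = 1, so geometric multiplicity = 1.
Geometric multiplicity < algebraic multiplicity, so M is not diagonalizable.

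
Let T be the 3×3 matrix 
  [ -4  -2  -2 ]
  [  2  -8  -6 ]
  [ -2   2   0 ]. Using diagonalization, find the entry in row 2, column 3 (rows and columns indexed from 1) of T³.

Characteristic polynomial: s^3 + 12s^2 + 44s + 48 = (s + 2)(s + 4)(s + 6), so the eigenvalues are -6, -4, -2.
s=-2: eigenvector (0, 1, -1).
s=-4: eigenvector (1, -1, 1).
s=-6: eigenvector (1, 1, 0).
P = [[0, 1, 1], [1, -1, 1], [-1, 1, 0]], D = diag(-2, -4, -6), P⁻¹ = [[1, -1, -2], [1, -1, -1], [0, 1, 1]].
T³ = P·diag(-8, -64, -216)·P⁻¹ = [[-64, -152, -152], [56, -272, -264], [-56, 56, 48]].
The requested entry is -264.

-264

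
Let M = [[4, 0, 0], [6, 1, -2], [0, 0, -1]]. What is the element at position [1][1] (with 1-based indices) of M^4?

Characteristic polynomial: μ^3 - 4μ^2 - μ + 4 = (μ - 4)(μ - 1)(μ + 1), so the eigenvalues are -1, 1, 4.
μ=4: eigenvector (1, 2, 0).
μ=1: eigenvector (0, 1, 0).
μ=-1: eigenvector (0, 1, 1).
P = [[1, 0, 0], [2, 1, 1], [0, 0, 1]], D = diag(4, 1, -1), P⁻¹ = [[1, 0, 0], [-2, 1, -1], [0, 0, 1]].
M⁴ = P·diag(256, 1, 1)·P⁻¹ = [[256, 0, 0], [510, 1, 0], [0, 0, 1]].
The requested entry is 256.

256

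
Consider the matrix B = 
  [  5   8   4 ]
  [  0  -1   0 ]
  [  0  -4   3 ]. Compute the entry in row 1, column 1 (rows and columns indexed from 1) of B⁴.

625

Characteristic polynomial: μ^3 - 7μ^2 + 7μ + 15 = (μ - 5)(μ - 3)(μ + 1), so the eigenvalues are -1, 3, 5.
μ=3: eigenvector (-2, 0, 1).
μ=-1: eigenvector (-2, 1, 1).
μ=5: eigenvector (1, 0, 0).
P = [[-2, -2, 1], [0, 1, 0], [1, 1, 0]], D = diag(3, -1, 5), P⁻¹ = [[0, -1, 1], [0, 1, 0], [1, 0, 2]].
B⁴ = P·diag(81, 1, 625)·P⁻¹ = [[625, 160, 1088], [0, 1, 0], [0, -80, 81]].
The requested entry is 625.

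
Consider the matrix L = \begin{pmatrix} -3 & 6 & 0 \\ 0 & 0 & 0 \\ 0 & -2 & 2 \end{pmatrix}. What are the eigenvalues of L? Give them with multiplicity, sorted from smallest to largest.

Characteristic polynomial: p(r) = r^3 + r^2 - 6r = r(r - 2)(r + 3).
Roots (with multiplicity): -3, 0, 2.

-3, 0, 2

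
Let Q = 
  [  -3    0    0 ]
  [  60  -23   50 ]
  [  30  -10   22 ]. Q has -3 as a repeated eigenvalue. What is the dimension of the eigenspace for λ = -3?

2

Q + 3I = [[0, 0, 0], [60, -20, 50], [30, -10, 25]].
This matrix has rank 1, so its null space has dimension 3 − 1 = 2.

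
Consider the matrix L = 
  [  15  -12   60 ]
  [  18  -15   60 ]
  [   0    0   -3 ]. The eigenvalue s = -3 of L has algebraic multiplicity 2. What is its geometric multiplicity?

L + 3I = [[18, -12, 60], [18, -12, 60], [0, 0, 0]].
This matrix has rank 1, so its null space has dimension 3 − 1 = 2.

2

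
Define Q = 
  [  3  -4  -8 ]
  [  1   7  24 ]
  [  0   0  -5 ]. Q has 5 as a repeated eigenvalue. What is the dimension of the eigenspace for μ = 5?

1

Q − 5I = [[-2, -4, -8], [1, 2, 24], [0, 0, -10]].
This matrix has rank 2, so its null space has dimension 3 − 2 = 1.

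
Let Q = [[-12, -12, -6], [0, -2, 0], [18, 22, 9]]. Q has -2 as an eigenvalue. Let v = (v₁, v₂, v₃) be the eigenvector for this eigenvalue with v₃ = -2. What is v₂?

Q + 2I = [[-10, -12, -6], [0, 0, 0], [18, 22, 11]].
Solving (Q + 2I)v = 0 gives the eigenspace spanned by (0, 1, -2).
With v₃ = -2, v = (0, 1, -2), so v₂ = 1.

1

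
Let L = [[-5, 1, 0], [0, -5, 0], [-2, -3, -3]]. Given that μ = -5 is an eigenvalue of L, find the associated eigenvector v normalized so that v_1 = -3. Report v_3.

L + 5I = [[0, 1, 0], [0, 0, 0], [-2, -3, 2]].
Solving (L + 5I)v = 0 gives the eigenspace spanned by (-3, 0, -3).
With v_1 = -3, v = (-3, 0, -3), so v_3 = -3.

-3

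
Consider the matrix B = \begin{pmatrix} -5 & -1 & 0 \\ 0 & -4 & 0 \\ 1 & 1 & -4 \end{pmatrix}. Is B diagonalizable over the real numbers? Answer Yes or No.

Yes

Characteristic polynomial: p(μ) = μ^3 + 13μ^2 + 56μ + 80 = (μ + 4)^2(μ + 5).
μ = -4 has algebraic multiplicity 2; rank(B + 4I) = 1, so geometric multiplicity = 2.
Every eigenvalue has geometric = algebraic multiplicity, so B is diagonalizable.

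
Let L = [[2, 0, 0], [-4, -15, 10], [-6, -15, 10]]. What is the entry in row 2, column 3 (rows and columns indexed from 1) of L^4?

-1250

Characteristic polynomial: μ^3 + 3μ^2 - 10μ = μ(μ - 2)(μ + 5), so the eigenvalues are -5, 0, 2.
μ=2: eigenvector (1, -2, -3).
μ=-5: eigenvector (0, 1, 1).
μ=0: eigenvector (0, 2, 3).
P = [[1, 0, 0], [-2, 1, 2], [-3, 1, 3]], D = diag(2, -5, 0), P⁻¹ = [[1, 0, 0], [0, 3, -2], [1, -1, 1]].
L⁴ = P·diag(16, 625, 0)·P⁻¹ = [[16, 0, 0], [-32, 1875, -1250], [-48, 1875, -1250]].
The requested entry is -1250.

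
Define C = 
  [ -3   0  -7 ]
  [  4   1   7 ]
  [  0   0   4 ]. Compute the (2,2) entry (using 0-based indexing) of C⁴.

Characteristic polynomial: s^3 - 2s^2 - 11s + 12 = (s - 4)(s - 1)(s + 3), so the eigenvalues are -3, 1, 4.
s=1: eigenvector (0, 1, 0).
s=-3: eigenvector (-1, 1, 0).
s=4: eigenvector (-1, 1, 1).
P = [[0, -1, -1], [1, 1, 1], [0, 0, 1]], D = diag(1, -3, 4), P⁻¹ = [[1, 1, 0], [-1, 0, -1], [0, 0, 1]].
C⁴ = P·diag(1, 81, 256)·P⁻¹ = [[81, 0, -175], [-80, 1, 175], [0, 0, 256]].
The requested entry is 256.

256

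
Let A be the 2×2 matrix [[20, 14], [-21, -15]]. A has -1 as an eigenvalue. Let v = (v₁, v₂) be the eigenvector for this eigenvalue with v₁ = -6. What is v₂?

9

A + 1I = [[21, 14], [-21, -14]].
Solving (A + 1I)v = 0 gives the eigenspace spanned by (-6, 9).
With v₁ = -6, v = (-6, 9), so v₂ = 9.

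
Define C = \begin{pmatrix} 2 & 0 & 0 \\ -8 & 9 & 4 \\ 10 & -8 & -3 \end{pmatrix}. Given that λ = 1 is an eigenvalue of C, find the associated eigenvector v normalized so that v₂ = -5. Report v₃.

C − 1I = [[1, 0, 0], [-8, 8, 4], [10, -8, -4]].
Solving (C − 1I)v = 0 gives the eigenspace spanned by (0, -5, 10).
With v₂ = -5, v = (0, -5, 10), so v₃ = 10.

10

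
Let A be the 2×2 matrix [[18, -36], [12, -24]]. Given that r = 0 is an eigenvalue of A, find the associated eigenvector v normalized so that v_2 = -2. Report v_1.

-4

A = [[18, -36], [12, -24]].
Solving (A)v = 0 gives the eigenspace spanned by (-4, -2).
With v_2 = -2, v = (-4, -2), so v_1 = -4.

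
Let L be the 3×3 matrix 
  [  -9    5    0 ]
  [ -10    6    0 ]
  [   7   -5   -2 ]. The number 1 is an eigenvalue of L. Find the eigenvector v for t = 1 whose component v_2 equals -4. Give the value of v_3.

2

L − 1I = [[-10, 5, 0], [-10, 5, 0], [7, -5, -3]].
Solving (L − 1I)v = 0 gives the eigenspace spanned by (-2, -4, 2).
With v_2 = -4, v = (-2, -4, 2), so v_3 = 2.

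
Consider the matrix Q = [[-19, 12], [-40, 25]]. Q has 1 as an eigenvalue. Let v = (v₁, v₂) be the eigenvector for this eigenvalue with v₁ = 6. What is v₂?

10

Q − 1I = [[-20, 12], [-40, 24]].
Solving (Q − 1I)v = 0 gives the eigenspace spanned by (6, 10).
With v₁ = 6, v = (6, 10), so v₂ = 10.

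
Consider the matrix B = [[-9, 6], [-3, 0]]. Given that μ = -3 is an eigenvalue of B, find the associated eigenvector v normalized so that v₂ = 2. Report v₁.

2

B + 3I = [[-6, 6], [-3, 3]].
Solving (B + 3I)v = 0 gives the eigenspace spanned by (2, 2).
With v₂ = 2, v = (2, 2), so v₁ = 2.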